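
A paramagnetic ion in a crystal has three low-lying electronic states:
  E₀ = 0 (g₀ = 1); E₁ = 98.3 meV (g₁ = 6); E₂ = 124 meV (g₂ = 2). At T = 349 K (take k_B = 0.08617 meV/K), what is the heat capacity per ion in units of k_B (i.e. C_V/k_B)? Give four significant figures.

k_BT = 0.08617 × 349 K = 30.0733 meV.
Eᵢ/kT = 0, 3.26868, 4.12326.
Z = Σ gᵢe^(−Eᵢ/kT) = 1·e^(−0) + 6·e^(−3.26868) + 2·e^(−4.12326) = 1.00000 + 0.228340 + 0.0323833 = 1.26072.
⟨E⟩ = 20.9891 meV, ⟨E²⟩ = 2145.08 meV².
C_V/k_B = (⟨E²⟩ − ⟨E⟩²)/(kT)² = (2145.08 − 440.542)/904.403 = 1.885.

1.885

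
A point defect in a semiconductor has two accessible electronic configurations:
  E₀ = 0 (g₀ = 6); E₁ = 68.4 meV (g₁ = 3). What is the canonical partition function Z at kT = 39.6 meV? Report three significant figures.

Eᵢ/kT = 0, 1.7273.
Z = Σ gᵢe^(−Eᵢ/kT) = 6·e^(−0) + 3·e^(−1.7273) = 6.0000 + 0.53329 = 6.5333.

Z = 6.53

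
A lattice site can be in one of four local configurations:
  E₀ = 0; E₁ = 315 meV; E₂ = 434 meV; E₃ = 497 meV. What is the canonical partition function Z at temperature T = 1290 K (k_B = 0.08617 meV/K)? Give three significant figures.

Z = 1.09

k_BT = 0.08617 × 1290 K = 111.16 meV.
Eᵢ/kT = 0, 2.8338, 3.9043, 4.4710.
Z = Σ e^(−Eᵢ/kT) = e^(−0) + e^(−2.8338) + e^(−3.9043) + e^(−4.4710) = 1.0000 + 0.058789 + 0.020155 + 0.011436 = 1.0904.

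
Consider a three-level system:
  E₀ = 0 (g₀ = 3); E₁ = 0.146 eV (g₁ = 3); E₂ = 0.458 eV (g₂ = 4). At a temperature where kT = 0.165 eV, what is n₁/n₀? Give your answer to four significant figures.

0.4128

n₁/n₀ = (g₁/g₀) exp[−(E₁−E₀)/kT] = (3/3) × exp(−(0.146 eV)/(0.165 eV)) = (3/3) × exp(-0.884848) = 0.4128.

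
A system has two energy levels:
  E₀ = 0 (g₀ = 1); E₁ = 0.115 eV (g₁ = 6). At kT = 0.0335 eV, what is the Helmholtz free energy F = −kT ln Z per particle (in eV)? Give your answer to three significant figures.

Eᵢ/kT = 0, 3.4328.
Z = Σ gᵢe^(−Eᵢ/kT) = 1·e^(−0) + 6·e^(−3.4328) = 1.0000 + 0.19378 = 1.1938.
F = −kT ln Z = −0.0335 × ln(1.1938) = −0.0335 × 0.17714 = -0.00593 eV.

-0.00593 eV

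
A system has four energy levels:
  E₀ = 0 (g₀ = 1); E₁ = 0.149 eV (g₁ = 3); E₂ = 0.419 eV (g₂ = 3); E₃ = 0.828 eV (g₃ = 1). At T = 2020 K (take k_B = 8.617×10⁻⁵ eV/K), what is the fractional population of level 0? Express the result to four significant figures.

0.3916

k_BT = 8.617×10⁻⁵ × 2020 K = 0.174063 eV.
Eᵢ/kT = 0, 0.856012, 2.40717, 4.75690.
Z = Σ gᵢe^(−Eᵢ/kT) = 1·e^(−0) + 3·e^(−0.856012) + 3·e^(−2.40717) + 1·e^(−4.75690) = 1.00000 + 1.27456 + 0.270209 + 0.00859220 = 2.55336.
P₀ = g₀ e^(−E₀/kT) / Z = 1.00000/2.55336 = 0.3916.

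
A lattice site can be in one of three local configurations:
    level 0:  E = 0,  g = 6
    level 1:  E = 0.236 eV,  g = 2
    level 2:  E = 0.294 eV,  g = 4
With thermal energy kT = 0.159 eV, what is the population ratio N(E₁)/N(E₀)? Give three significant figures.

n₁/n₀ = (g₁/g₀) exp[−(E₁−E₀)/kT] = (2/6) × exp(−(0.236 eV)/(0.159 eV)) = (2/6) × exp(-1.4843) = 0.0756.

0.0756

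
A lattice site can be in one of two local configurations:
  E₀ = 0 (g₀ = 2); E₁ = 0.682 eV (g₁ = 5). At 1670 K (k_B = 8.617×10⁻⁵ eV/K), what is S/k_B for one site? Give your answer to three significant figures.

0.816

k_BT = 8.617×10⁻⁵ × 1670 K = 0.14390 eV.
Eᵢ/kT = 0, 4.7394.
Z = Σ gᵢe^(−Eᵢ/kT) = 2·e^(−0) + 5·e^(−4.7394) = 2.0000 + 0.043719 = 2.0437.
⟨E⟩ = Σ EᵢPᵢ = 0.014589 eV.
S/k_B = ln Z + ⟨E⟩/kT = ln(2.0437) + 0.014589/0.14390 = 0.71476 + 0.10138 = 0.816.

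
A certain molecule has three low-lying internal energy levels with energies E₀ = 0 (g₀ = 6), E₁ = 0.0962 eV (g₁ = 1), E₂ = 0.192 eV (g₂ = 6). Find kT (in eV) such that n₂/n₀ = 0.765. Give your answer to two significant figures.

n₂/n₀ = (g₂/g₀) exp[−(E₂−E₀)/kT] = 0.765.
⇒ (E₂−E₀)/kT = ln((6/6)/0.765) = ln(1.307) = 0.2677.
kT = 0.192 eV / 0.2677 = 0.72 eV.

0.72 eV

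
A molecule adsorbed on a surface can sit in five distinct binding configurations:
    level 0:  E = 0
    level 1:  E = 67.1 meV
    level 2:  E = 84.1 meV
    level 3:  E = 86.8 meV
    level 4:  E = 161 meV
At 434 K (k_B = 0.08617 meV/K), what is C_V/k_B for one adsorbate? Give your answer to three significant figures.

0.983

k_BT = 0.08617 × 434 K = 37.398 meV.
Eᵢ/kT = 0, 1.7942, 2.2488, 2.3210, 4.3050.
Z = Σ e^(−Eᵢ/kT) = e^(−0) + e^(−1.7942) + e^(−2.2488) + e^(−2.3210) + e^(−4.3050) = 1.0000 + 0.16626 + 0.10553 + 0.098175 + 0.013501 = 1.3835.
⟨E⟩ = 22.209 meV, ⟨E²⟩ = 1868.2 meV².
C_V/k_B = (⟨E²⟩ − ⟨E⟩²)/(kT)² = (1868.2 − 493.24)/1398.6 = 0.983.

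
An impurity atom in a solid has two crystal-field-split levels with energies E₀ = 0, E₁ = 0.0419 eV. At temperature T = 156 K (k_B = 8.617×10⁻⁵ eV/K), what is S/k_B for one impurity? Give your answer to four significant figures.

0.1755

k_BT = 8.617×10⁻⁵ × 156 K = 0.0134425 eV.
Eᵢ/kT = 0, 3.11698.
Z = Σ e^(−Eᵢ/kT) = e^(−0) + e^(−3.11698) = 1.00000 + 0.0442907 = 1.04429.
⟨E⟩ = Σ EᵢPᵢ = 0.00177707 eV.
S/k_B = ln Z + ⟨E⟩/kT = ln(1.04429) + 0.00177707/0.0134425 = 0.0433372 + 0.132198 = 0.1755.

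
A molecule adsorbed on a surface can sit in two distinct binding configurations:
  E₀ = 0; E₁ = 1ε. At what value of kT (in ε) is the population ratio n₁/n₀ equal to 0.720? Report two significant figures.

3.0 ε

n₁/n₀ = exp[−(E₁−E₀)/kT] = 0.720.
⇒ (E₁−E₀)/kT = ln(1/0.720) = ln(1.389) = 0.3286.
kT = 1ε / 0.3286 = 3.0 ε.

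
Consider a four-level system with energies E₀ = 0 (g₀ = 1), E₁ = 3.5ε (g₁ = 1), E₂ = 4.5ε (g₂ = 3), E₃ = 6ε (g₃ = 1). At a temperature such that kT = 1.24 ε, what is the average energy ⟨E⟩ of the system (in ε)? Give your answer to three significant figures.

0.535 ε

Eᵢ/kT = 0, 2.8226, 3.6290, 4.8387.
Z = Σ gᵢe^(−Eᵢ/kT) = 1·e^(−0) + 1·e^(−2.8226) + 3·e^(−3.6290) + 1·e^(−4.8387) = 1.0000 + 0.059451 + 0.079628 + 0.0079173 = 1.1470.
⟨E⟩ = Σ Eᵢ gᵢe^(−Eᵢ/kT) / Z = (0·1.0000 + 3.5·0.059451 + 4.5·0.079628 + 6·0.0079173) / 1.1470 = 0.535 ε.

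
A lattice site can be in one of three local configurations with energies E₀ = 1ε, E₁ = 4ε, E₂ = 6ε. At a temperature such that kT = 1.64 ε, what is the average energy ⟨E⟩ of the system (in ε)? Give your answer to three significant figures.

1.59 ε

Eᵢ/kT = 0.60976, 2.4390, 3.6585.
Z = Σ e^(−Eᵢ/kT) = e^(−0.60976) + e^(−2.4390) + e^(−3.6585) = 0.54348 + 0.087248 + 0.025771 = 0.65650.
⟨E⟩ = Σ Eᵢ e^(−Eᵢ/kT) / Z = (1·0.54348 + 4·0.087248 + 6·0.025771) / 0.65650 = 1.59 ε.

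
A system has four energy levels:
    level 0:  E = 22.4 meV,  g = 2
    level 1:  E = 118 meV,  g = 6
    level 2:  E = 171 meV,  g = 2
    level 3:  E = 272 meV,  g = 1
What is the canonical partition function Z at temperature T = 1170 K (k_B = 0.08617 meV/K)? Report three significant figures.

k_BT = 0.08617 × 1170 K = 100.82 meV.
Eᵢ/kT = 0.22218, 1.1704, 1.6961, 2.6979.
Z = Σ gᵢe^(−Eᵢ/kT) = 2·e^(−0.22218) + 6·e^(−1.1704) + 2·e^(−1.6961) + 1·e^(−2.6979) = 1.6015 + 1.8615 + 0.36679 + 0.067347 = 3.8971.

Z = 3.90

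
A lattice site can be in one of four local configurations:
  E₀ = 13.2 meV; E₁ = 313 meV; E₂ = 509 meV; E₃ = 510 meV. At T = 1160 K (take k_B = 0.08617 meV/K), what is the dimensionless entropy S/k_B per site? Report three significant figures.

k_BT = 0.08617 × 1160 K = 99.957 meV.
Eᵢ/kT = 0.13206, 3.1313, 5.0922, 5.1022.
Z = Σ e^(−Eᵢ/kT) = e^(−0.13206) + e^(−3.1313) + e^(−5.0922) + e^(−5.1022) = 0.87629 + 0.043661 + 0.0061445 + 0.0060833 = 0.93218.
⟨E⟩ = Σ EᵢPᵢ = 33.752 meV.
S/k_B = ln Z + ⟨E⟩/kT = ln(0.93218) + 33.752/99.957 = -0.070229 + 0.33767 = 0.267.

0.267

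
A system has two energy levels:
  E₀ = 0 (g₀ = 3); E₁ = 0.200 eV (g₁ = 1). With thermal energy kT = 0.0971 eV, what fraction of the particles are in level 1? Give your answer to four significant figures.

Eᵢ/kT = 0, 2.05973.
Z = Σ gᵢe^(−Eᵢ/kT) = 3·e^(−0) + 1·e^(−2.05973) = 3.00000 + 0.127488 = 3.12749.
P₁ = g₁ e^(−E₁/kT) / Z = 0.127488/3.12749 = 0.04076.

0.04076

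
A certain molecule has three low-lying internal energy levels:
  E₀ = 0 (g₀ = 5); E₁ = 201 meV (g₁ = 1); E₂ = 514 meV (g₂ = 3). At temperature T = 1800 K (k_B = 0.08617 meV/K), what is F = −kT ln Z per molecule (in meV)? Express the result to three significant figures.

-261 meV

k_BT = 0.08617 × 1800 K = 155.11 meV.
Eᵢ/kT = 0, 1.2959, 3.3138.
Z = Σ gᵢe^(−Eᵢ/kT) = 5·e^(−0) + 1·e^(−1.2959) + 3·e^(−3.3138) = 5.0000 + 0.27365 + 0.10913 = 5.3828.
F = −kT ln Z = −155.11 × ln(5.3828) = −155.11 × 1.6832 = -261 meV.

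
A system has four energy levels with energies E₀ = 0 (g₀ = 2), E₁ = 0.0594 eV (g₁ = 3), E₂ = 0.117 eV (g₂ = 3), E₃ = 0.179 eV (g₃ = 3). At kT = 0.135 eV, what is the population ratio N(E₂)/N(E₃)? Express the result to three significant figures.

n₂/n₃ = (g₂/g₃) exp[−(E₂−E₃)/kT] = (3/3) × exp(−(-0.062 eV)/(0.135 eV)) = (3/3) × exp(0.45926) = 1.58.

1.58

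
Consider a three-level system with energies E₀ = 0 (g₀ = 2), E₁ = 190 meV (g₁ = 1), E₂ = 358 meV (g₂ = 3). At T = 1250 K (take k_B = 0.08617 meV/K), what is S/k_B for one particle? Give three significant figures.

k_BT = 0.08617 × 1250 K = 107.71 meV.
Eᵢ/kT = 0, 1.7640, 3.3237.
Z = Σ gᵢe^(−Eᵢ/kT) = 2·e^(−0) + 1·e^(−1.7640) + 3·e^(−3.3237) = 2.0000 + 0.17136 + 0.10806 = 2.2794.
⟨E⟩ = Σ EᵢPᵢ = 31.256 meV.
S/k_B = ln Z + ⟨E⟩/kT = ln(2.2794) + 31.256/107.71 = 0.82391 + 0.29019 = 1.11.

1.11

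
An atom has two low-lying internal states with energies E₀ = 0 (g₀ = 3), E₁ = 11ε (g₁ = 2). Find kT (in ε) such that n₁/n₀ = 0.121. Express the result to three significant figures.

6.45 ε

n₁/n₀ = (g₁/g₀) exp[−(E₁−E₀)/kT] = 0.121.
⇒ (E₁−E₀)/kT = ln((2/3)/0.121) = ln(5.5096) = 1.7065.
kT = 11ε / 1.7065 = 6.45 ε.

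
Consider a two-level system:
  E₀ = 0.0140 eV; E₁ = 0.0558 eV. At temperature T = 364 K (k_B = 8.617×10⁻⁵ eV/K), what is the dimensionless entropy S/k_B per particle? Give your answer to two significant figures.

k_BT = 8.617×10⁻⁵ × 364 K = 0.03137 eV.
Eᵢ/kT = 0.4463, 1.779.
Z = Σ e^(−Eᵢ/kT) = e^(−0.4463) + e^(−1.779) = 0.6400 + 0.1688 = 0.8088.
⟨E⟩ = Σ EᵢPᵢ = 0.02272 eV.
S/k_B = ln Z + ⟨E⟩/kT = ln(0.8088) + 0.02272/0.03137 = -0.2122 + 0.7243 = 0.51.

0.51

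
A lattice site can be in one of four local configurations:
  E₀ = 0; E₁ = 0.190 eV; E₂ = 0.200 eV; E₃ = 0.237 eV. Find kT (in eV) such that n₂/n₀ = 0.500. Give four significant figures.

0.2885 eV

n₂/n₀ = exp[−(E₂−E₀)/kT] = 0.500.
⇒ (E₂−E₀)/kT = ln(1/0.500) = ln(2.00000) = 0.693147.
kT = 0.200 eV / 0.693147 = 0.2885 eV.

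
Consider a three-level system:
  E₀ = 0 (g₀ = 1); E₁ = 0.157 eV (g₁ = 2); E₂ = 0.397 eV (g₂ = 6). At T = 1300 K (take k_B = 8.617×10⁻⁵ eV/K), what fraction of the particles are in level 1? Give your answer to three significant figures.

k_BT = 8.617×10⁻⁵ × 1300 K = 0.11202 eV.
Eᵢ/kT = 0, 1.4015, 3.5440.
Z = Σ gᵢe^(−Eᵢ/kT) = 1·e^(−0) + 2·e^(−1.4015) + 6·e^(−3.5440) = 1.0000 + 0.49245 + 0.17339 = 1.6658.
P₁ = g₁ e^(−E₁/kT) / Z = 0.49245/1.6658 = 0.296.

0.296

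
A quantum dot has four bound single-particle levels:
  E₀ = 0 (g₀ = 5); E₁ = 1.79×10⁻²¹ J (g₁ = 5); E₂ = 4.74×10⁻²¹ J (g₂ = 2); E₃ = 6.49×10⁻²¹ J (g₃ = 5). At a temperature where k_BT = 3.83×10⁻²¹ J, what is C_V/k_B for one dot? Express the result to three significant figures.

Eᵢ/kT = 0, 0.46736, 1.2376, 1.6945.
Z = Σ gᵢe^(−Eᵢ/kT) = 5·e^(−0) + 5·e^(−0.46736) + 2·e^(−1.2376) + 5·e^(−1.6945) = 5.0000 + 3.1333 + 0.58016 + 0.91846 = 9.6319.
⟨E⟩ = 1.4867, ⟨E²⟩ = 6.4120.
C_V/k_B = (⟨E²⟩ − ⟨E⟩²)/(kT)² = (6.4120 − 2.2103)/14.669 = 0.286.

0.286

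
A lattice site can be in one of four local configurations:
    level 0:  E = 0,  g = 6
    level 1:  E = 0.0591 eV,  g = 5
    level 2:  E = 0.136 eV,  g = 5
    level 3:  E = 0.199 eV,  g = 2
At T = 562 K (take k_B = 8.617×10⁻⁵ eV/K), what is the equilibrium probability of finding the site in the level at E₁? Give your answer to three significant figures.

k_BT = 8.617×10⁻⁵ × 562 K = 0.048428 eV.
Eᵢ/kT = 0, 1.2204, 2.8083, 4.1092.
Z = Σ gᵢe^(−Eᵢ/kT) = 6·e^(−0) + 5·e^(−1.2204) + 5·e^(−2.8083) + 2·e^(−4.1092) = 6.0000 + 1.4756 + 0.30154 + 0.032842 = 7.8100.
P₁ = g₁ e^(−E₁/kT) / Z = 1.4756/7.8100 = 0.189.

0.189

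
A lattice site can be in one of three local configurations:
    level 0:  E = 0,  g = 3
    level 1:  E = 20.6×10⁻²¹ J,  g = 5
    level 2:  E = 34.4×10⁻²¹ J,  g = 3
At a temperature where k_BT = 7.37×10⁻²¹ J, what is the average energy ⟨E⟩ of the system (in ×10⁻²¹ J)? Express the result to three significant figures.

Eᵢ/kT = 0, 2.7951, 4.6676.
Z = Σ gᵢe^(−Eᵢ/kT) = 3·e^(−0) + 5·e^(−2.7951) + 3·e^(−4.6676) = 3.0000 + 0.30554 + 0.028184 = 3.3337.
⟨E⟩ = Σ Eᵢ gᵢe^(−Eᵢ/kT) / Z = (0·3.0000 + 20.6·0.30554 + 34.4·0.028184) / 3.3337 = 2.18 ×10⁻²¹ J.

2.18 ×10⁻²¹ J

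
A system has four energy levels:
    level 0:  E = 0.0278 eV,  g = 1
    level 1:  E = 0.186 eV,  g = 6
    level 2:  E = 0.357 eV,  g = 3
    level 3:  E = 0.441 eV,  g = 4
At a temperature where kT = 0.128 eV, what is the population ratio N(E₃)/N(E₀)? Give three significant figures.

0.159

n₃/n₀ = (g₃/g₀) exp[−(E₃−E₀)/kT] = (4/1) × exp(−(0.4132 eV)/(0.128 eV)) = (4/1) × exp(-3.2281) = 0.159.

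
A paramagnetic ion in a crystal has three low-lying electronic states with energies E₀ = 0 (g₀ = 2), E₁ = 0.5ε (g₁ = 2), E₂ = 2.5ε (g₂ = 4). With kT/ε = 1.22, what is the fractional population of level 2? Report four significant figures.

0.1341

Eᵢ/kT = 0, 0.409836, 2.04918.
Z = Σ gᵢe^(−Eᵢ/kT) = 2·e^(−0) + 2·e^(−0.409836) + 4·e^(−2.04918) = 2.00000 + 1.32752 + 0.515362 = 3.84288.
P₂ = g₂ e^(−E₂/kT) / Z = 0.515362/3.84288 = 0.1341.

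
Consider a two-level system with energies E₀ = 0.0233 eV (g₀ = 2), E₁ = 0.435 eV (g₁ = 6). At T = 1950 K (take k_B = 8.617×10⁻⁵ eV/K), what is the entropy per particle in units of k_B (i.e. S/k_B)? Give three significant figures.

k_BT = 8.617×10⁻⁵ × 1950 K = 0.16803 eV.
Eᵢ/kT = 0.13867, 2.5888.
Z = Σ gᵢe^(−Eᵢ/kT) = 2·e^(−0.13867) + 6·e^(−2.5888) = 1.7410 + 0.45066 = 2.1917.
⟨E⟩ = Σ EᵢPᵢ = 0.10795 eV.
S/k_B = ln Z + ⟨E⟩/kT = ln(2.1917) + 0.10795/0.16803 = 0.78468 + 0.64244 = 1.43.

1.43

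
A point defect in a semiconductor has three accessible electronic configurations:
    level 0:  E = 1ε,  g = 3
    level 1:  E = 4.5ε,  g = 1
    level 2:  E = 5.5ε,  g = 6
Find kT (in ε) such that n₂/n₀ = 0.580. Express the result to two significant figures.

3.6 ε

n₂/n₀ = (g₂/g₀) exp[−(E₂−E₀)/kT] = 0.580.
⇒ (E₂−E₀)/kT = ln((6/3)/0.580) = ln(3.448) = 1.238.
kT = 4.5ε / 1.238 = 3.6 ε.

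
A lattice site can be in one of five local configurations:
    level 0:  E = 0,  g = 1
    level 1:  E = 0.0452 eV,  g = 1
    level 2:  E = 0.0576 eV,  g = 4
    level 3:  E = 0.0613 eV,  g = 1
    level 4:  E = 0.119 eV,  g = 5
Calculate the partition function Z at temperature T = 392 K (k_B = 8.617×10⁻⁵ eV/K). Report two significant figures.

Z = 2.3

k_BT = 8.617×10⁻⁵ × 392 K = 0.03378 eV.
Eᵢ/kT = 0, 1.338, 1.705, 1.815, 3.523.
Z = Σ gᵢe^(−Eᵢ/kT) = 1·e^(−0) + 1·e^(−1.338) + 4·e^(−1.705) + 1·e^(−1.815) + 5·e^(−3.523) = 1.000 + 0.2624 + 0.7271 + 0.1628 + 0.1476 = 2.300.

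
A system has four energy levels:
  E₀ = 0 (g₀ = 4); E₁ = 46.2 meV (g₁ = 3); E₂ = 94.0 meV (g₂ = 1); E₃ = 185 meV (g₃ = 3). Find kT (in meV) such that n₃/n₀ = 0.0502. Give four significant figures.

68.42 meV

n₃/n₀ = (g₃/g₀) exp[−(E₃−E₀)/kT] = 0.0502.
⇒ (E₃−E₀)/kT = ln((3/4)/0.0502) = ln(14.9402) = 2.70406.
kT = 185 meV / 2.70406 = 68.42 meV.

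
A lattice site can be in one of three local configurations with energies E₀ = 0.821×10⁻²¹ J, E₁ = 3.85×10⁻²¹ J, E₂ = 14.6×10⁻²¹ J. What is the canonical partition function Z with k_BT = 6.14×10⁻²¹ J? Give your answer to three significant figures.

Z = 1.50

Eᵢ/kT = 0.13371, 0.62704, 2.3779.
Z = Σ e^(−Eᵢ/kT) = e^(−0.13371) + e^(−0.62704) + e^(−2.3779) = 0.87484 + 0.53417 + 0.092745 = 1.5018.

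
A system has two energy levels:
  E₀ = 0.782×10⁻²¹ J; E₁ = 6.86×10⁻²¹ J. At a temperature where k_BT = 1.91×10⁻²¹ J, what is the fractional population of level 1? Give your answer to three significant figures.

Eᵢ/kT = 0.40942, 3.5916.
Z = Σ e^(−Eᵢ/kT) = e^(−0.40942) + e^(−3.5916) = 0.66404 + 0.027554 = 0.69159.
P₁ = e^(−E₁/kT) / Z = 0.027554/0.69159 = 0.0398.

0.0398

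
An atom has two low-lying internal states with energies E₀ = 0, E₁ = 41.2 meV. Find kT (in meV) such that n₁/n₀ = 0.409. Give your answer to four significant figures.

n₁/n₀ = exp[−(E₁−E₀)/kT] = 0.409.
⇒ (E₁−E₀)/kT = ln(1/0.409) = ln(2.44499) = 0.894041.
kT = 41.2 meV / 0.894041 = 46.08 meV.

46.08 meV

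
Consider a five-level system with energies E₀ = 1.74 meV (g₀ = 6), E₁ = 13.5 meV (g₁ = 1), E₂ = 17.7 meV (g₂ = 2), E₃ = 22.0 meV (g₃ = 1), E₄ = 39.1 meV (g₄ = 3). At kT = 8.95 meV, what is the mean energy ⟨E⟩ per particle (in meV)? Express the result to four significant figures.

Eᵢ/kT = 0.194413, 1.50838, 1.97765, 2.45810, 4.36872.
Z = Σ gᵢe^(−Eᵢ/kT) = 6·e^(−0.194413) + 1·e^(−1.50838) + 2·e^(−1.97765) + 1·e^(−2.45810) + 3·e^(−4.36872) = 4.93991 + 0.221268 + 0.276788 + 0.0855974 + 0.0380023 = 5.56157.
⟨E⟩ = Σ Eᵢ gᵢe^(−Eᵢ/kT) / Z = (1.74·4.93991 + 13.5·0.221268 + 17.7·0.276788 + 22.0·0.0855974 + 39.1·0.0380023) / 5.56157 = 3.569 meV.

3.569 meV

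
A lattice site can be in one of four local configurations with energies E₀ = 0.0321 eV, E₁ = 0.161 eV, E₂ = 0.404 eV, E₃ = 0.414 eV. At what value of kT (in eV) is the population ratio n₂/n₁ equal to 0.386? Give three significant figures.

n₂/n₁ = exp[−(E₂−E₁)/kT] = 0.386.
⇒ (E₂−E₁)/kT = ln(1/0.386) = ln(2.5907) = 0.95193.
kT = 0.243 eV / 0.95193 = 0.255 eV.

0.255 eV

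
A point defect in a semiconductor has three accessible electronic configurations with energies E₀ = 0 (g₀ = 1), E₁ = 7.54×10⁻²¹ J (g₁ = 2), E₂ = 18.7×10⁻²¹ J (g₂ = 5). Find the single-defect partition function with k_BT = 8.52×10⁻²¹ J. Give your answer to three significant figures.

Z = 2.38

Eᵢ/kT = 0, 0.88498, 2.1948.
Z = Σ gᵢe^(−Eᵢ/kT) = 1·e^(−0) + 2·e^(−0.88498) + 5·e^(−2.1948) = 1.0000 + 0.82544 + 0.55690 = 2.3823.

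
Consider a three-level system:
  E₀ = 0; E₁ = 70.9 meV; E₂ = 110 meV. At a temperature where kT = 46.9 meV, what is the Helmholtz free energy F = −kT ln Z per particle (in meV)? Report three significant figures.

-12.9 meV

Eᵢ/kT = 0, 1.5117, 2.3454.
Z = Σ e^(−Eᵢ/kT) = e^(−0) + e^(−1.5117) + e^(−2.3454) = 1.0000 + 0.22053 + 0.095809 = 1.3163.
F = −kT ln Z = −46.9 × ln(1.3163) = −46.9 × 0.27482 = -12.9 meV.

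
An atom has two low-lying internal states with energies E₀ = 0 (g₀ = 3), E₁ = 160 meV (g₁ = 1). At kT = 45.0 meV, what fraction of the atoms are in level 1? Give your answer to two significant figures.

Eᵢ/kT = 0, 3.556.
Z = Σ gᵢe^(−Eᵢ/kT) = 3·e^(−0) + 1·e^(−3.556) = 3.000 + 0.02855 = 3.029.
P₁ = g₁ e^(−E₁/kT) / Z = 0.02855/3.029 = 0.0094.

0.0094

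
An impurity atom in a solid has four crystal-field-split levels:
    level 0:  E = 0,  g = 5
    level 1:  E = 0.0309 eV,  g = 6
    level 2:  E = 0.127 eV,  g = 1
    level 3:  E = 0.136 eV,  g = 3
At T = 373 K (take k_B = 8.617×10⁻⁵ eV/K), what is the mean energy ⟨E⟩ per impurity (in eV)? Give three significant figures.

k_BT = 8.617×10⁻⁵ × 373 K = 0.032141 eV.
Eᵢ/kT = 0, 0.96139, 3.9513, 4.2314.
Z = Σ gᵢe^(−Eᵢ/kT) = 5·e^(−0) + 6·e^(−0.96139) + 1·e^(−3.9513) + 3·e^(−4.2314) = 5.0000 + 2.2942 + 0.019230 + 0.043596 = 7.3570.
⟨E⟩ = Σ Eᵢ gᵢe^(−Eᵢ/kT) / Z = (0·5.0000 + 0.0309·2.2942 + 0.127·0.019230 + 0.136·0.043596) / 7.3570 = 0.0108 eV.

0.0108 eV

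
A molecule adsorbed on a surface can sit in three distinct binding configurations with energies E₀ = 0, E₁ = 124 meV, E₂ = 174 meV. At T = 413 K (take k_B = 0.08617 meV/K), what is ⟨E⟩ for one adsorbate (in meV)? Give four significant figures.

4.925 meV

k_BT = 0.08617 × 413 K = 35.5882 meV.
Eᵢ/kT = 0, 3.48430, 4.88926.
Z = Σ e^(−Eᵢ/kT) = e^(−0) + e^(−3.48430) + e^(−4.88926) = 1.00000 + 0.0306752 + 0.00752699 = 1.03820.
⟨E⟩ = Σ Eᵢ e^(−Eᵢ/kT) / Z = (0·1.00000 + 124·0.0306752 + 174·0.00752699) / 1.03820 = 4.925 meV.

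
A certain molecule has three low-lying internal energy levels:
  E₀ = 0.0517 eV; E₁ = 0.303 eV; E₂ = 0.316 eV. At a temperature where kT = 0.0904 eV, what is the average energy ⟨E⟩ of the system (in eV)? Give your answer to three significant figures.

0.0784 eV

Eᵢ/kT = 0.57190, 3.3518, 3.4956.
Z = Σ e^(−Eᵢ/kT) = e^(−0.57190) + e^(−3.3518) + e^(−3.4956) = 0.56445 + 0.035021 + 0.030331 = 0.62980.
⟨E⟩ = Σ Eᵢ e^(−Eᵢ/kT) / Z = (0.0517·0.56445 + 0.303·0.035021 + 0.316·0.030331) / 0.62980 = 0.0784 eV.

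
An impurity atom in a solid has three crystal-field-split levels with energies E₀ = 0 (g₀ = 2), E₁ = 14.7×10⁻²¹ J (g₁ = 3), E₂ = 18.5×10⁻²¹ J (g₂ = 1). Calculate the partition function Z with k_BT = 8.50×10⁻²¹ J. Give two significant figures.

Z = 2.6

Eᵢ/kT = 0, 1.729, 2.176.
Z = Σ gᵢe^(−Eᵢ/kT) = 2·e^(−0) + 3·e^(−1.729) + 1·e^(−2.176) = 2.000 + 0.5324 + 0.1135 = 2.646.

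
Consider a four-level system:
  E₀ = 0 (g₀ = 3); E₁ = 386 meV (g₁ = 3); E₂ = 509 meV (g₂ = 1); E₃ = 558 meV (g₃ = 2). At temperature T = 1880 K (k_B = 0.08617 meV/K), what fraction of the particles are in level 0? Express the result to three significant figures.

0.887

k_BT = 0.08617 × 1880 K = 162.00 meV.
Eᵢ/kT = 0, 2.3827, 3.1420, 3.4444.
Z = Σ gᵢe^(−Eᵢ/kT) = 3·e^(−0) + 3·e^(−2.3827) + 1·e^(−3.1420) + 2·e^(−3.4444) = 3.0000 + 0.27690 + 0.043196 + 0.063848 = 3.3839.
P₀ = g₀ e^(−E₀/kT) / Z = 3.0000/3.3839 = 0.887.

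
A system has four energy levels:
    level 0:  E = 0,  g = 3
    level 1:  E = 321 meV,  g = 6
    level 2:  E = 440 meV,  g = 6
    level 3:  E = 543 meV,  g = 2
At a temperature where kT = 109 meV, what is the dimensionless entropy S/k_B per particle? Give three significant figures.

Eᵢ/kT = 0, 2.9450, 4.0367, 4.9817.
Z = Σ gᵢe^(−Eᵢ/kT) = 3·e^(−0) + 6·e^(−2.9450) + 6·e^(−4.0367) + 2·e^(−4.9817) = 3.0000 + 0.31561 + 0.10593 + 0.013725 = 3.4353.
⟨E⟩ = Σ EᵢPᵢ = 45.228 meV.
S/k_B = ln Z + ⟨E⟩/kT = ln(3.4353) + 45.228/109 = 1.2341 + 0.41494 = 1.65.

1.65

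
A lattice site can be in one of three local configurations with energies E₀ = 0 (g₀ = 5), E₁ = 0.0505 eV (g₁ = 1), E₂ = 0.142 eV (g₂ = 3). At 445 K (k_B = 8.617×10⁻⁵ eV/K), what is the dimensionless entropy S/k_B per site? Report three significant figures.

1.79

k_BT = 8.617×10⁻⁵ × 445 K = 0.038346 eV.
Eᵢ/kT = 0, 1.3170, 3.7031.
Z = Σ gᵢe^(−Eᵢ/kT) = 5·e^(−0) + 1·e^(−1.3170) + 3·e^(−3.7031) = 5.0000 + 0.26794 + 0.073941 = 5.3419.
⟨E⟩ = Σ EᵢPᵢ = 0.0044985 eV.
S/k_B = ln Z + ⟨E⟩/kT = ln(5.3419) + 0.0044985/0.038346 = 1.6756 + 0.11731 = 1.79.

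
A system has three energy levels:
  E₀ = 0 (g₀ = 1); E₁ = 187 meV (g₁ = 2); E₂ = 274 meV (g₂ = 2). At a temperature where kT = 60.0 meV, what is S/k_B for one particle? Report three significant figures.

0.438

Eᵢ/kT = 0, 3.1167, 4.5667.
Z = Σ gᵢe^(−Eᵢ/kT) = 1·e^(−0) + 2·e^(−3.1167) + 2·e^(−4.5667) = 1.0000 + 0.088606 + 0.020784 = 1.1094.
⟨E⟩ = Σ EᵢPᵢ = 20.069 meV.
S/k_B = ln Z + ⟨E⟩/kT = ln(1.1094) + 20.069/60.0 = 0.10382 + 0.33448 = 0.438.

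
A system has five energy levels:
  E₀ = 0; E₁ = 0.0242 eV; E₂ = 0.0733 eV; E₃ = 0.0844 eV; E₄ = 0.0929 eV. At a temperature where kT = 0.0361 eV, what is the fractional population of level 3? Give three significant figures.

0.0532

Eᵢ/kT = 0, 0.67036, 2.0305, 2.3380, 2.5734.
Z = Σ e^(−Eᵢ/kT) = e^(−0) + e^(−0.67036) + e^(−2.0305) + e^(−2.3380) + e^(−2.5734) = 1.0000 + 0.51152 + 0.13127 + 0.096520 + 0.076276 = 1.8156.
P₃ = e^(−E₃/kT) / Z = 0.096520/1.8156 = 0.0532.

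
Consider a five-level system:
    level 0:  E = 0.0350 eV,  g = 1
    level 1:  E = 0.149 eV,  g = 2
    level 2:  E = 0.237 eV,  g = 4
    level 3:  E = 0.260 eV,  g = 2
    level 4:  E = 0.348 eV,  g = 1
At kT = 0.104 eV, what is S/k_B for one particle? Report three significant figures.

1.91

Eᵢ/kT = 0.33654, 1.4327, 2.2788, 2.5000, 3.3462.
Z = Σ gᵢe^(−Eᵢ/kT) = 1·e^(−0.33654) + 2·e^(−1.4327) + 4·e^(−2.2788) + 2·e^(−2.5000) + 1·e^(−3.3462) = 0.71424 + 0.47733 + 0.40963 + 0.16417 + 0.035218 = 1.8006.
⟨E⟩ = Σ EᵢPᵢ = 0.13781 eV.
S/k_B = ln Z + ⟨E⟩/kT = ln(1.8006) + 0.13781/0.104 = 0.58812 + 1.3251 = 1.91.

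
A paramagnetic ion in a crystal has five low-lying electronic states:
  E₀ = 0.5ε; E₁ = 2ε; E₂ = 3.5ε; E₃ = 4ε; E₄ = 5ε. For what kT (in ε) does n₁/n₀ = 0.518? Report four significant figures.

n₁/n₀ = exp[−(E₁−E₀)/kT] = 0.518.
⇒ (E₁−E₀)/kT = ln(1/0.518) = ln(1.93050) = 0.657779.
kT = 1.5ε / 0.657779 = 2.280 ε.

2.280 ε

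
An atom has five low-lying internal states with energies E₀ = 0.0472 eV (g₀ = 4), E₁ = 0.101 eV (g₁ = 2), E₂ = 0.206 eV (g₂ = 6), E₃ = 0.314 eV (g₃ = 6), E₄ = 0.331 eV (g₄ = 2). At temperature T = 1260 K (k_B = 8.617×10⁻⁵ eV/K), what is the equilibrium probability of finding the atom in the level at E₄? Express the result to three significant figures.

k_BT = 8.617×10⁻⁵ × 1260 K = 0.10857 eV.
Eᵢ/kT = 0.43474, 0.93028, 1.8974, 2.8921, 3.0487.
Z = Σ gᵢe^(−Eᵢ/kT) = 4·e^(−0.43474) + 2·e^(−0.93028) + 6·e^(−1.8974) + 6·e^(−2.8921) + 2·e^(−3.0487) = 2.5897 + 0.78889 + 0.89975 + 0.33276 + 0.094841 = 4.7059.
P₄ = g₄ e^(−E₄/kT) / Z = 0.094841/4.7059 = 0.0202.

0.0202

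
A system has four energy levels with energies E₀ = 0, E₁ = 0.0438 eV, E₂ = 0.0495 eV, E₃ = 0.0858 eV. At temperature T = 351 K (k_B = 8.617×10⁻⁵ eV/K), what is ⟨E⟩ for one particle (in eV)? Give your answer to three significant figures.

0.0168 eV

k_BT = 8.617×10⁻⁵ × 351 K = 0.030246 eV.
Eᵢ/kT = 0, 1.4481, 1.6366, 2.8367.
Z = Σ e^(−Eᵢ/kT) = e^(−0) + e^(−1.4481) + e^(−1.6366) + e^(−2.8367) = 1.0000 + 0.23502 + 0.19464 + 0.058619 = 1.4883.
⟨E⟩ = Σ Eᵢ e^(−Eᵢ/kT) / Z = (0·1.0000 + 0.0438·0.23502 + 0.0495·0.19464 + 0.0858·0.058619) / 1.4883 = 0.0168 eV.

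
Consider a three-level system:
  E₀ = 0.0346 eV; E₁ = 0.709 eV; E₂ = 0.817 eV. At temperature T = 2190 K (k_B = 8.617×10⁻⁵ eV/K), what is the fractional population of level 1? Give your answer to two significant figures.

0.027

k_BT = 8.617×10⁻⁵ × 2190 K = 0.1887 eV.
Eᵢ/kT = 0.1834, 3.757, 4.330.
Z = Σ e^(−Eᵢ/kT) = e^(−0.1834) + e^(−3.757) + e^(−4.330) = 0.8324 + 0.02335 + 0.01317 = 0.8689.
P₁ = e^(−E₁/kT) / Z = 0.02335/0.8689 = 0.027.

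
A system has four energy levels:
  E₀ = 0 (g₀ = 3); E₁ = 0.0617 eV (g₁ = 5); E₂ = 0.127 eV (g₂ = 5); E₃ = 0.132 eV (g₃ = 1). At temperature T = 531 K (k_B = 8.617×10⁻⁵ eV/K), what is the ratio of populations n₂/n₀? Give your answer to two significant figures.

k_BT = 8.617×10⁻⁵ × 531 K = 0.04576 eV.
n₂/n₀ = (g₂/g₀) exp[−(E₂−E₀)/kT] = (5/3) × exp(−(0.127 eV)/(0.04576 eV)) = (5/3) × exp(-2.775) = 0.10.

0.10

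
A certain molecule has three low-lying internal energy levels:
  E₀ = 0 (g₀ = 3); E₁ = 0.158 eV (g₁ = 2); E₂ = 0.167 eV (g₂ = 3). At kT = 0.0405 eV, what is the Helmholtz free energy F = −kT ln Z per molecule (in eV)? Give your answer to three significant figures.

Eᵢ/kT = 0, 3.9012, 4.1235.
Z = Σ gᵢe^(−Eᵢ/kT) = 3·e^(−0) + 2·e^(−3.9012) + 3·e^(−4.1235) = 3.0000 + 0.040435 + 0.048563 = 3.0890.
F = −kT ln Z = −0.0405 × ln(3.0890) = −0.0405 × 1.1278 = -0.0457 eV.

-0.0457 eV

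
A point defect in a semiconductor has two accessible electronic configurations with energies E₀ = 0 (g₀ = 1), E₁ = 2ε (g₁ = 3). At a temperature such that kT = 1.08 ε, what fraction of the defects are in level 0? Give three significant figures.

Eᵢ/kT = 0, 1.8519.
Z = Σ gᵢe^(−Eᵢ/kT) = 1·e^(−0) + 3·e^(−1.8519) = 1.0000 + 0.47082 = 1.4708.
P₀ = g₀ e^(−E₀/kT) / Z = 1.0000/1.4708 = 0.680.

0.680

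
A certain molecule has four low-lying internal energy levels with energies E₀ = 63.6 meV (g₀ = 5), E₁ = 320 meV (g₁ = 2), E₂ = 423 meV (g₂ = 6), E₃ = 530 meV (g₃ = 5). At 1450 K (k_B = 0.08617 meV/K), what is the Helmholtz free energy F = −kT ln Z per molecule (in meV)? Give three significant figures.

k_BT = 0.08617 × 1450 K = 124.95 meV.
Eᵢ/kT = 0.50900, 2.5610, 3.3854, 4.2417.
Z = Σ gᵢe^(−Eᵢ/kT) = 5·e^(−0.50900) + 2·e^(−2.5610) + 6·e^(−3.3854) + 5·e^(−4.2417) = 3.0055 + 0.15445 + 0.20318 + 0.071916 = 3.4350.
F = −kT ln Z = −124.95 × ln(3.4350) = −124.95 × 1.2340 = -154 meV.

-154 meV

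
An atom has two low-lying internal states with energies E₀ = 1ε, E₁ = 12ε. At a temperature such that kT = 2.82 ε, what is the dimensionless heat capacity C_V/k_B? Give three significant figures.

Eᵢ/kT = 0.35461, 4.2553.
Z = Σ e^(−Eᵢ/kT) = e^(−0.35461) + e^(−4.2553) = 0.70145 + 0.014189 = 0.71564.
⟨E⟩ = 1.2181 ε, ⟨E²⟩ = 3.8353 ε².
C_V/k_B = (⟨E²⟩ − ⟨E⟩²)/(kT)² = (3.8353 − 1.4838)/7.9524 = 0.296.

0.296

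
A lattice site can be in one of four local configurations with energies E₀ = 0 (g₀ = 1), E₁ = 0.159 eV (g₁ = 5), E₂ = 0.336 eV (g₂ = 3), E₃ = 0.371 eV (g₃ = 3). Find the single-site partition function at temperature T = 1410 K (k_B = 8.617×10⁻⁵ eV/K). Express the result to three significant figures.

Z = 2.68

k_BT = 8.617×10⁻⁵ × 1410 K = 0.12150 eV.
Eᵢ/kT = 0, 1.3086, 2.7654, 3.0535.
Z = Σ gᵢe^(−Eᵢ/kT) = 1·e^(−0) + 5·e^(−1.3086) + 3·e^(−2.7654) + 3·e^(−3.0535) = 1.0000 + 1.3510 + 0.18885 + 0.14158 = 2.6814.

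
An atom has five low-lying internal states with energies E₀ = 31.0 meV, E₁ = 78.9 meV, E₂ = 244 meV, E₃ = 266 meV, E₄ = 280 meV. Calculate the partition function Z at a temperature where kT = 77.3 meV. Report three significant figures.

Z = 1.13

Eᵢ/kT = 0.40103, 1.0207, 3.1565, 3.4411, 3.6223.
Z = Σ e^(−Eᵢ/kT) = e^(−0.40103) + e^(−1.0207) + e^(−3.1565) + e^(−3.4411) + e^(−3.6223) = 0.66963 + 0.36034 + 0.042574 + 0.032029 + 0.026721 = 1.1313.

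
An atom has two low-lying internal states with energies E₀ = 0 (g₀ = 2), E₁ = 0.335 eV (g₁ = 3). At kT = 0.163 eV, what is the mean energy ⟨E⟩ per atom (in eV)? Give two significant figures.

Eᵢ/kT = 0, 2.055.
Z = Σ gᵢe^(−Eᵢ/kT) = 2·e^(−0) + 3·e^(−2.055) = 2.000 + 0.3843 = 2.384.
⟨E⟩ = Σ Eᵢ gᵢe^(−Eᵢ/kT) / Z = (0·2.000 + 0.335·0.3843) / 2.384 = 0.054 eV.

0.054 eV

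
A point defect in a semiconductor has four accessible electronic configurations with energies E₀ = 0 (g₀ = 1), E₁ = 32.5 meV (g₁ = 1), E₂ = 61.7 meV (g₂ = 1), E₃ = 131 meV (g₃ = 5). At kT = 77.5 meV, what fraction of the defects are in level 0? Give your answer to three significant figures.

0.330

Eᵢ/kT = 0, 0.41935, 0.79613, 1.6903.
Z = Σ gᵢe^(−Eᵢ/kT) = 1·e^(−0) + 1·e^(−0.41935) + 1·e^(−0.79613) + 5·e^(−1.6903) = 1.0000 + 0.65747 + 0.45107 + 0.92232 = 3.0309.
P₀ = g₀ e^(−E₀/kT) / Z = 1.0000/3.0309 = 0.330.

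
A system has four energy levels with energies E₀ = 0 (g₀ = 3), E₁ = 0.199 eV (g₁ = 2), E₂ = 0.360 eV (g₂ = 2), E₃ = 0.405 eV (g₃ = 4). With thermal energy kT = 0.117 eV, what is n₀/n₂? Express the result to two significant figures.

33

n₀/n₂ = (g₀/g₂) exp[−(E₀−E₂)/kT] = (3/2) × exp(−(-0.360 eV)/(0.117 eV)) = (3/2) × exp(3.077) = 33.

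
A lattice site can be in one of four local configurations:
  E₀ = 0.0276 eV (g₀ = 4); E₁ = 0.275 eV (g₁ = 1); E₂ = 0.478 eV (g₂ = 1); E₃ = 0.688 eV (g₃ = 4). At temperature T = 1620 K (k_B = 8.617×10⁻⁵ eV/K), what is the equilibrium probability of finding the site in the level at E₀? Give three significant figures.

k_BT = 8.617×10⁻⁵ × 1620 K = 0.13960 eV.
Eᵢ/kT = 0.19771, 1.9699, 3.4241, 4.9284.
Z = Σ gᵢe^(−Eᵢ/kT) = 4·e^(−0.19771) + 1·e^(−1.9699) + 1·e^(−3.4241) + 4·e^(−4.9284) = 3.2824 + 0.13947 + 0.032579 + 0.028952 = 3.4834.
P₀ = g₀ e^(−E₀/kT) / Z = 3.2824/3.4834 = 0.942.

0.942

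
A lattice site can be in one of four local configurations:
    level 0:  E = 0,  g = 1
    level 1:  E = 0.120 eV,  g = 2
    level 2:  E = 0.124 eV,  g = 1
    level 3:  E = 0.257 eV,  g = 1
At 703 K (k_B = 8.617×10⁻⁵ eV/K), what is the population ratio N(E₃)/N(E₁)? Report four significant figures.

k_BT = 8.617×10⁻⁵ × 703 K = 0.0605775 eV.
n₃/n₁ = (g₃/g₁) exp[−(E₃−E₁)/kT] = (1/2) × exp(−(0.137 eV)/(0.0605775 eV)) = (1/2) × exp(-2.26157) = 0.05209.

0.05209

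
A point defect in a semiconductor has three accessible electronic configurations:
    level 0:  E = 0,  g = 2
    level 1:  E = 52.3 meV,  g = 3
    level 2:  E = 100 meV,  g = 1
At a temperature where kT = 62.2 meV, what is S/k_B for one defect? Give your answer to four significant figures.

Eᵢ/kT = 0, 0.840836, 1.60772.
Z = Σ gᵢe^(−Eᵢ/kT) = 2·e^(−0) + 3·e^(−0.840836) + 1·e^(−1.60772) = 2.00000 + 1.29405 + 0.200344 = 3.49439.
⟨E⟩ = Σ EᵢPᵢ = 25.1012 meV.
S/k_B = ln Z + ⟨E⟩/kT = ln(3.49439) + 25.1012/62.2 = 1.25116 + 0.403556 = 1.655.

1.655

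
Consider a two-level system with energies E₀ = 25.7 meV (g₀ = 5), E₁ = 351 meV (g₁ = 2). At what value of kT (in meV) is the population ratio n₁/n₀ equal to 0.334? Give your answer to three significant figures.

1800 meV

n₁/n₀ = (g₁/g₀) exp[−(E₁−E₀)/kT] = 0.334.
⇒ (E₁−E₀)/kT = ln((2/5)/0.334) = ln(1.1976) = 0.18032.
kT = 325.3 meV / 0.18032 = 1800 meV.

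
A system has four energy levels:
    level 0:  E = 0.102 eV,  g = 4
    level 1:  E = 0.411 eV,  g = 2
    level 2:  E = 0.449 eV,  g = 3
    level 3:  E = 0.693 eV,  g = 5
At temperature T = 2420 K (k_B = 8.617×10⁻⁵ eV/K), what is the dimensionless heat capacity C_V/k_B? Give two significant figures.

k_BT = 8.617×10⁻⁵ × 2420 K = 0.2085 eV.
Eᵢ/kT = 0.4892, 1.971, 2.153, 3.324.
Z = Σ gᵢe^(−Eᵢ/kT) = 4·e^(−0.4892) + 2·e^(−1.971) + 3·e^(−2.153) + 5·e^(−3.324) = 2.452 + 0.2786 + 0.3484 + 0.1800 = 3.259.
⟨E⟩ = 0.1982 eV, ⟨E²⟩ = 0.07035 eV².
C_V/k_B = (⟨E²⟩ − ⟨E⟩²)/(kT)² = (0.07035 − 0.03928)/0.04347 = 0.71.

0.71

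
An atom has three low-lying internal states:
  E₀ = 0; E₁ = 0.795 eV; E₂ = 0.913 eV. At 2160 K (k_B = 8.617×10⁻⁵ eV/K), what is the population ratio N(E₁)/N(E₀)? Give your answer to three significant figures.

k_BT = 8.617×10⁻⁵ × 2160 K = 0.18613 eV.
n₁/n₀ = exp[−(E₁−E₀)/kT] = exp(−(0.795 eV)/(0.18613 eV)) = exp(-4.2712) = 0.0140.

0.0140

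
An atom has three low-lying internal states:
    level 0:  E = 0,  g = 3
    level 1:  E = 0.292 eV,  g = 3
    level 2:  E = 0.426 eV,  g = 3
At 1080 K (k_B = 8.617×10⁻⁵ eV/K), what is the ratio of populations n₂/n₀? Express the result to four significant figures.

k_BT = 8.617×10⁻⁵ × 1080 K = 0.0930636 eV.
n₂/n₀ = (g₂/g₀) exp[−(E₂−E₀)/kT] = (3/3) × exp(−(0.426 eV)/(0.0930636 eV)) = (3/3) × exp(-4.57751) = 0.01028.

0.01028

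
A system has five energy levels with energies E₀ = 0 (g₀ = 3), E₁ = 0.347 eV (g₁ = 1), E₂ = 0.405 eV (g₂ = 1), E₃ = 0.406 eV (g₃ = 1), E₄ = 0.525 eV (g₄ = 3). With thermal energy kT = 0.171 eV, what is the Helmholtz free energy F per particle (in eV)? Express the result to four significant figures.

-0.2121 eV

Eᵢ/kT = 0, 2.02924, 2.36842, 2.37427, 3.07018.
Z = Σ gᵢe^(−Eᵢ/kT) = 3·e^(−0) + 1·e^(−2.02924) + 1·e^(−2.36842) + 1·e^(−2.37427) + 3·e^(−3.07018) = 3.00000 + 0.131435 + 0.0936285 + 0.0930824 + 0.139238 = 3.45738.
F = −kT ln Z = −0.171 × ln(3.45738) = −0.171 × 1.24051 = -0.2121 eV.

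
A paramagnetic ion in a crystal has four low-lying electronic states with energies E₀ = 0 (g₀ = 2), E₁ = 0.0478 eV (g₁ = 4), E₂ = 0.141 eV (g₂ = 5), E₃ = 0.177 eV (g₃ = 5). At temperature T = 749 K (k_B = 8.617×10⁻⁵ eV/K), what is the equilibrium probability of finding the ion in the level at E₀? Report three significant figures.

0.417

k_BT = 8.617×10⁻⁵ × 749 K = 0.064541 eV.
Eᵢ/kT = 0, 0.74061, 2.1847, 2.7424.
Z = Σ gᵢe^(−Eᵢ/kT) = 2·e^(−0) + 4·e^(−0.74061) + 5·e^(−2.1847) + 5·e^(−2.7424) = 2.0000 + 1.9073 + 0.56256 + 0.32208 = 4.7919.
P₀ = g₀ e^(−E₀/kT) / Z = 2.0000/4.7919 = 0.417.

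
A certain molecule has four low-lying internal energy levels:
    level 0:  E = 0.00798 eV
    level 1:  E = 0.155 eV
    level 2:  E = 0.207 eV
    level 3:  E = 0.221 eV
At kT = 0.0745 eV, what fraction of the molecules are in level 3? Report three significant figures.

0.0453

Eᵢ/kT = 0.10711, 2.0805, 2.7785, 2.9664.
Z = Σ e^(−Eᵢ/kT) = e^(−0.10711) + e^(−2.0805) + e^(−2.7785) + e^(−2.9664) = 0.89843 + 0.12487 + 0.062132 + 0.051488 = 1.1369.
P₃ = e^(−E₃/kT) / Z = 0.051488/1.1369 = 0.0453.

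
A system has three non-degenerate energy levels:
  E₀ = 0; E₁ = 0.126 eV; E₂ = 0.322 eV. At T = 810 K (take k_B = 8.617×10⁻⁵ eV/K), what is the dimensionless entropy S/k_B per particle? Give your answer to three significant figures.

0.452

k_BT = 8.617×10⁻⁵ × 810 K = 0.069798 eV.
Eᵢ/kT = 0, 1.8052, 4.6133.
Z = Σ e^(−Eᵢ/kT) = e^(−0) + e^(−1.8052) + e^(−4.6133) = 1.0000 + 0.16444 + 0.0099190 = 1.1744.
⟨E⟩ = Σ EᵢPᵢ = 0.020362 eV.
S/k_B = ln Z + ⟨E⟩/kT = ln(1.1744) + 0.020362/0.069798 = 0.16076 + 0.29173 = 0.452.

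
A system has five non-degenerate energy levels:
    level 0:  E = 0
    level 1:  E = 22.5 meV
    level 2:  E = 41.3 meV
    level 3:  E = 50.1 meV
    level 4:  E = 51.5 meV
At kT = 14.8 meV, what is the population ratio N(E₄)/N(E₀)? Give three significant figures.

n₄/n₀ = exp[−(E₄−E₀)/kT] = exp(−(51.5 meV)/(14.8 meV)) = exp(-3.4797) = 0.0308.

0.0308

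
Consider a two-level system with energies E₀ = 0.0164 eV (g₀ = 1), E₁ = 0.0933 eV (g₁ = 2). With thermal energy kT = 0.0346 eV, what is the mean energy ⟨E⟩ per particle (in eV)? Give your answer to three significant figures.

Eᵢ/kT = 0.47399, 2.6965.
Z = Σ gᵢe^(−Eᵢ/kT) = 1·e^(−0.47399) + 2·e^(−2.6965) = 0.62251 + 0.13488 = 0.75739.
⟨E⟩ = Σ Eᵢ gᵢe^(−Eᵢ/kT) / Z = (0.0164·0.62251 + 0.0933·0.13488) / 0.75739 = 0.0301 eV.

0.0301 eV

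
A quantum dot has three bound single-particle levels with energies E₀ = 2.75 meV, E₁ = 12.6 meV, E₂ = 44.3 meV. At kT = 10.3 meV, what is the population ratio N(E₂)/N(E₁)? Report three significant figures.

n₂/n₁ = exp[−(E₂−E₁)/kT] = exp(−(31.7 meV)/(10.3 meV)) = exp(-3.0777) = 0.0461.

0.0461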